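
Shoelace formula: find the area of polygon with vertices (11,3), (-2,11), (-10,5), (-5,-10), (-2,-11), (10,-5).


sum(xi*y_{i+1}) = 11*11 - 2*5 - 10*(-10) - 5*(-11) - 2*(-5) + 10*3 = 306
sum(yi*x_{i+1}) = 3*(-2) + 11*(-10) + 5*(-5) - 10*(-2) - 11*10 - 5*11 = -286
Area = |306 + 286|/2 = 592/2 = 296.0000

296.0000 sq units


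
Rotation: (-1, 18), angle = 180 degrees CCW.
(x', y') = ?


cos(180) = -1, sin(180) = 0
x' = -1*(-1) - 18*0 = 1
y' = -1*0 + 18*(-1) = -18

(1, -18)


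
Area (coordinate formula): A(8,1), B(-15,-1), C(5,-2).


8*(-1+ 2) = 8
-15*(-2-1) = 45
5*(1+ 1) = 10
sum = 63
Area = |63|/2 = 31.5000

31.5000 sq units


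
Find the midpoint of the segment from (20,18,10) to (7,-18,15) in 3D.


Mx = (20+7)/2 = 13.5000
My = (18- 18)/2 = 0
Mz = (10+15)/2 = 12.5000

M = (13.5000, 0, 12.5000)


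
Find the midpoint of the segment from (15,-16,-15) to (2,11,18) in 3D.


Mx = (15+2)/2 = 8.5000
My = (-16+11)/2 = -2.5000
Mz = (-15+18)/2 = 1.5000

M = (8.5000, -2.5000, 1.5000)


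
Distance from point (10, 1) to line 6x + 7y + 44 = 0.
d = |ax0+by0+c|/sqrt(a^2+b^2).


|6*10 + 7*1 + 44| = |111| = 111
sqrt(36 + 49) = sqrt(85) = 9.2195
d = 111/sqrt(85) = 12.0396

12.0396


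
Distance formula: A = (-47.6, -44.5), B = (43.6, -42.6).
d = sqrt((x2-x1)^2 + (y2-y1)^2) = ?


dx = 43.6 + 47.6 = 91.2
dy = -42.6 + 44.5 = 1.9
d = sqrt(8317.44 + 3.61) = sqrt(8321.05) = 91.2198

91.2198


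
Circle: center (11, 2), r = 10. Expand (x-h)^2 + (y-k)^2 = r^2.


(x-11)^2 + (y-2)^2 = 10^2
D = -2h = -22, E = -2k = -4
F = h^2+k^2-r^2 = 121+4-100 = 25

x^2 + y^2 - 22x - 4y + 25 = 0


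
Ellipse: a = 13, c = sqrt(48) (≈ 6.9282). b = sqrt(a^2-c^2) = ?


b^2 = 13^2 - (sqrt(48))^2 = 169 - 48 = 121
b = sqrt(121) = 11

b = 11


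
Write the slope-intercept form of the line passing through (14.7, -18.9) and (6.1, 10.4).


m = (29.3)/(-8.6) = -3.4070
b = y1 - m*x1 = -18.9 - (29.3*14.7)/(-8.6) = -18.9 + 50.0826 = 31.1826

y = -3.4070x + 31.1826


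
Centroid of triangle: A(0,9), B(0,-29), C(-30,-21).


Gx = (0+0- 30)/3 = -30/3 = -10.0000
Gy = (9- 29- 21)/3 = -41/3 = -13.6667

G = (-10.0000, -13.6667)


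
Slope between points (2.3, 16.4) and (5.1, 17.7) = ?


dy = 17.7 - 16.4 = 1.3
dx = 5.1 - 2.3 = 2.8
m = 1.3/2.8 = 0.4643

m = 0.4643


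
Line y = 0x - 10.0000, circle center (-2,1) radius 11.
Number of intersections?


Substitute y = 0x - 10.0000: (x+ 2)^2 + (0x- 10.0000-1)^2 = 121
Expand to Ax^2 + Bx + C = 0, where b-k = -11
A = 1+m^2 = 1
B = 2(m(b-k) - h) = 2(0*(-11) + 2) = 4
C = h^2 + (b-k)^2 - r^2 = 4 + 121 - 121 = 4
disc = B^2-4AC = 16.0000 - 16.0000 = 0
disc = 0

1 intersection point (tangent)


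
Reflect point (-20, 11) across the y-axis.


Reflection rule for y-axis: (-x, y)
(-20, 11) -> (20, 11)

(20, 11)


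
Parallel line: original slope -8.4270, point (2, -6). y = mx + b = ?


Parallel lines have equal slopes.
m2 = -8.4270
b2 = -6 + 8.4270*2 = 10.8540

y = -8.4270x + 10.8540


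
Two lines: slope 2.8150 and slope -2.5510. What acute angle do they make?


m1-m2 = 5.366
1+m1*m2 = -6.181065
tan(theta) = |5.366/(-6.181065)| = 0.868135
theta = arctan(|5.366/(-6.181065)|) = 40.9624 degrees (acute angle)

40.9624 degrees


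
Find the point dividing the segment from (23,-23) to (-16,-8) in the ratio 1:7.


Px = (1*(-16) + 7*23)/8 = 145/8 = 18.1250
Py = (1*(-8) + 7*(-23))/8 = -169/8 = -21.1250

P = (18.1250, -21.1250)


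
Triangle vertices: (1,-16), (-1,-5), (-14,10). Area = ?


1*(-5-10) = -15
-1*(10+ 16) = -26
-14*(-16+ 5) = 154
sum = 113
Area = |113|/2 = 56.5000

56.5000 sq units


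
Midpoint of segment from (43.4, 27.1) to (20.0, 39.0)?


Mx = (43.4 + 20.0)/2 = 63.4/2 = 31.7000
My = (27.1 + 39.0)/2 = 66.1/2 = 33.0500

(31.7000, 33.0500)


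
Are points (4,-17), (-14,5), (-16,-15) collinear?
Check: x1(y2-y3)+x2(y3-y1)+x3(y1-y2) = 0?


4*(5+ 15) - 14*(-15+ 17) - 16*(-17-5)
= 80 - 28 + 352 = 404

No, not collinear (determinant = 404)


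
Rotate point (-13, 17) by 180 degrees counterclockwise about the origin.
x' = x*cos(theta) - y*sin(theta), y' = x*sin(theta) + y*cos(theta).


cos(180) = -1, sin(180) = 0
x' = -13*(-1) - 17*0 = 13
y' = -13*0 + 17*(-1) = -17

(13, -17)


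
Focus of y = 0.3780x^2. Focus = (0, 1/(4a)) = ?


a = 0.3780
4a = 1.5120
focus = (0, 1/1.5120) = (0, 0.6614)

Focus = (0, 0.6614)


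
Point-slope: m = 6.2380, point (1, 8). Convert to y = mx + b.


y - 8 = 6.2380(x - 1)
y = 6.2380x + 8 - 6.2380*1
y = 6.2380x + 1.7620

y = 6.2380x + 1.7620


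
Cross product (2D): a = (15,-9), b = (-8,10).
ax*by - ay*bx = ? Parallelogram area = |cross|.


cross = 15*10 + 9*(-8) = 150 - 72 = 78
Parallelogram area = |78| = 78

cross = 78, parallelogram area = 78


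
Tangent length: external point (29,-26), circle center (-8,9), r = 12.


d = sqrt((29+ 8)^2 + (-26-9)^2) = sqrt(1369+1225) = 50.9313
L = sqrt(2594.0000 - 144) = sqrt(2450.0000) = 49.4975

49.4975


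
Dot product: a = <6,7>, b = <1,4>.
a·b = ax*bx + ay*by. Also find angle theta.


a·b = 6*1 + 7*4 = 6 + 28 = 34
|a| = sqrt(36+49) = 9.2195
|b| = sqrt(1+16) = 4.1231
cos(theta) = 34/(sqrt(85)*sqrt(17)) = 34/sqrt(1445) = 0.894427
theta = arccos(34/sqrt(1445)) = 26.5651 degrees

a·b = 34, theta = 26.5651 deg


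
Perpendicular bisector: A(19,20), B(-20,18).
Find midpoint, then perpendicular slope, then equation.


Midpoint = (-0.5, 19)
Slope of AB = dy/dx = -2/(-39) = 0.0513
Perp slope = -dx/dy = -39/2 = -19.5000
b = My - (perp slope)*Mx = 19 + (-39*(-0.5))/(-2) = 19 - 9.7500 = 9.2500

y = -19.5000x + 9.2500


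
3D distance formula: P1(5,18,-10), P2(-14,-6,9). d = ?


dx=-19, dy=-24, dz=19
d = sqrt(361+576+361) = sqrt(1298) = 36.0278

36.0278


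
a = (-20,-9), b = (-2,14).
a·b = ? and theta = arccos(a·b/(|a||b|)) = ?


a·b = -20*(-2) - 9*14 = 40 - 126 = -86
|a| = sqrt(400+81) = 21.9317
|b| = sqrt(4+196) = 14.1421
cos(theta) = -86/(sqrt(481)*sqrt(200)) = -86/sqrt(96200) = -0.277275
theta = arccos(-86/sqrt(96200)) = 106.0976 degrees

a·b = -86, theta = 106.0976 deg


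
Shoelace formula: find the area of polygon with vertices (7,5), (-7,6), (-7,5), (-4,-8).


sum(xi*y_{i+1}) = 7*6 - 7*5 - 7*(-8) - 4*5 = 43
sum(yi*x_{i+1}) = 5*(-7) + 6*(-7) + 5*(-4) - 8*7 = -153
Area = |43 + 153|/2 = 196/2 = 98.0000

98.0000 sq units


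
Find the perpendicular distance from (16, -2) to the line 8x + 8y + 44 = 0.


|8*16 + 8*(-2) + 44| = |156| = 156
sqrt(64 + 64) = sqrt(128) = 11.3137
d = 156/sqrt(128) = 13.7886

13.7886


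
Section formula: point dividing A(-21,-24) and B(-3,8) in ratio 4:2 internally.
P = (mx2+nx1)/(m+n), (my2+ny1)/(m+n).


Px = (4*(-3) + 2*(-21))/6 = -54/6 = -9.0000
Py = (4*8 + 2*(-24))/6 = -16/6 = -2.6667

P = (-9.0000, -2.6667)


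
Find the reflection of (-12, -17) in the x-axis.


Reflection rule for x-axis: (x, -y)
(-12, -17) -> (-12, 17)

(-12, 17)


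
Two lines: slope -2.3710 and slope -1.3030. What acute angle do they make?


m1-m2 = -1.068
1+m1*m2 = 4.089413
tan(theta) = |-1.068/4.089413| = 0.261162
theta = arctan(|-1.068/4.089413|) = 14.6366 degrees (acute angle)

14.6366 degrees


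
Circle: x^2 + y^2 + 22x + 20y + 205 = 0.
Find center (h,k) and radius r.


h = -D/2 = -22/2 = -11
k = -E/2 = -20/2 = -10
r^2 = h^2 + k^2 - F = 121 + 100 - 205 = 16
r = 4

Center (-11, -10), radius = 4


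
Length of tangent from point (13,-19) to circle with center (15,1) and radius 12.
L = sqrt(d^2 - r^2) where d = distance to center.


d = sqrt((13-15)^2 + (-19-1)^2) = sqrt(4+400) = 20.0998
L = sqrt(404.0000 - 144) = sqrt(260.0000) = 16.1245

16.1245


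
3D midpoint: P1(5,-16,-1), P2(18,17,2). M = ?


Mx = (5+18)/2 = 11.5000
My = (-16+17)/2 = 0.5000
Mz = (-1+2)/2 = 0.5000

M = (11.5000, 0.5000, 0.5000)


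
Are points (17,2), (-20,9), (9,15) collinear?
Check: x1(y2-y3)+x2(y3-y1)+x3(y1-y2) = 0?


17*(9-15) - 20*(15-2) + 9*(2-9)
= -102 - 260 - 63 = -425

No, not collinear (determinant = -425)


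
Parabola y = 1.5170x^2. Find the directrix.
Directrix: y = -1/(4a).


a = 1.5170
1/(4a) = 0.1648
directrix: y = -0.1648 = -0.1648

y = -0.1648


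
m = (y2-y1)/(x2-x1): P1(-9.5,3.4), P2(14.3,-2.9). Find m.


dy = -2.9 - 3.4 = -6.3
dx = 14.3 + 9.5 = 23.8
m = -6.3/23.8 = -0.2647

m = -0.2647


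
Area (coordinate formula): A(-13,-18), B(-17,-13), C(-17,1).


-13*(-13-1) = 182
-17*(1+ 18) = -323
-17*(-18+ 13) = 85
sum = -56
Area = |-56|/2 = 28.0000

28.0000 sq units


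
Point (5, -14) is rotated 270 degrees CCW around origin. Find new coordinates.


cos(270) = 0, sin(270) = -1
x' = 5*0 + 14*(-1) = -14
y' = 5*(-1) - 14*0 = -5

(-14, -5)


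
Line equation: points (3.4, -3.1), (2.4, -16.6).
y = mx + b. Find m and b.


m = (-13.5)/(-1.0) = 13.5000
b = y1 - m*x1 = -3.1 - (-13.5*3.4)/(-1.0) = -3.1 - 45.9000 = -49.0000

y = 13.5000x - 49.0000


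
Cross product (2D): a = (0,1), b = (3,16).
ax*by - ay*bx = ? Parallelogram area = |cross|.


cross = 0*16 - 1*3 = 0 - 3 = -3
Parallelogram area = |-3| = 3

cross = -3, parallelogram area = 3


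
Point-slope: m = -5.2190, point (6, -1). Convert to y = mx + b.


y + 1 = -5.2190(x - 6)
y = -5.2190x - 1 + 5.2190*6
y = -5.2190x + 30.3140

y = -5.2190x + 30.3140


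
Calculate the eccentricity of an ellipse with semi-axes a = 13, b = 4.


c = sqrt(169-16) = sqrt(153) = 12.3693
e = c/a = sqrt(153)/13 = 0.9515

e = 0.9515


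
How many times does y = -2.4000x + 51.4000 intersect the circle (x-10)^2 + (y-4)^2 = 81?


Substitute y = -2.4000x + 51.4000: (x-10)^2 + (-2.4000x+51.4000-4)^2 = 81
Expand to Ax^2 + Bx + C = 0, where b-k = 47.4
A = 1+m^2 = 6.76
B = 2(m(b-k) - h) = 2(-2.4000*47.4 - 10) = -247.52
C = h^2 + (b-k)^2 - r^2 = 100 + 2246.76 - 81 = 2265.76
disc = B^2-4AC = 61266.1504 - 61266.1504 = 0
disc = 0

1 intersection point (tangent)


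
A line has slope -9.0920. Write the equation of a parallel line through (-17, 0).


Parallel lines have equal slopes.
m2 = -9.0920
b2 = 0 + 9.0920*(-17) = -154.5640

y = -9.0920x - 154.5640


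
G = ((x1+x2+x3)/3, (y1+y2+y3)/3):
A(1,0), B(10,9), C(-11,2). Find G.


Gx = (1+10- 11)/3 = 0/3 = 0
Gy = (0+9+2)/3 = 11/3 = 3.6667

G = (0, 3.6667)


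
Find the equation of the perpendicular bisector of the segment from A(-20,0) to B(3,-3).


Midpoint = (-8.5, -1.5)
Slope of AB = dy/dx = -3/23 = -0.1304
Perp slope = -dx/dy = 23/3 = 7.6667
b = My - (perp slope)*Mx = -1.5 + (23*(-8.5))/(-3) = -1.5 + 65.1667 = 63.6667

y = 7.6667x + 63.6667


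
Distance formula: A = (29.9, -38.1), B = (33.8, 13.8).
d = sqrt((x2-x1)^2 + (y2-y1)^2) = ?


dx = 33.8 - 29.9 = 3.9
dy = 13.8 + 38.1 = 51.9
d = sqrt(15.21 + 2693.61) = sqrt(2708.82) = 52.0463

52.0463


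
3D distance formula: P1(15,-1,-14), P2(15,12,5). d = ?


dx=0, dy=13, dz=19
d = sqrt(0+169+361) = sqrt(530) = 23.0217

23.0217


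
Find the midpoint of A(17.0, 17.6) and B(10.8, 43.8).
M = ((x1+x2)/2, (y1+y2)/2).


Mx = (17.0 + 10.8)/2 = 27.8/2 = 13.9000
My = (17.6 + 43.8)/2 = 61.4/2 = 30.7000

(13.9000, 30.7000)


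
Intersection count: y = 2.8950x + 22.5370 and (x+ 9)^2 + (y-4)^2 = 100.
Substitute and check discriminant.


Substitute y = 2.8950x + 22.5370: (x+ 9)^2 + (2.8950x+22.5370-4)^2 = 100
Expand to Ax^2 + Bx + C = 0, where b-k = 18.537
A = 1+m^2 = 9.381025
B = 2(m(b-k) - h) = 2(2.8950*18.537 + 9) = 125.32923
C = h^2 + (b-k)^2 - r^2 = 81 + 343.620369 - 100 = 324.620369
disc = B^2-4AC = 15707.4159 - 12181.0872 = 3526.3287
disc > 0

2 intersection points


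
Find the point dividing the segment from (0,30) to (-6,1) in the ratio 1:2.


Px = (1*(-6) + 2*0)/3 = -6/3 = -2.0000
Py = (1*1 + 2*30)/3 = 61/3 = 20.3333

P = (-2.0000, 20.3333)


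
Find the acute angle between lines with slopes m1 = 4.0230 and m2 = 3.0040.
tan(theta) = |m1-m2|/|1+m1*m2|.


m1-m2 = 1.019
1+m1*m2 = 13.085092
tan(theta) = |1.019/13.085092| = 0.077875
theta = arctan(|1.019/13.085092|) = 4.4529 degrees (acute angle)

4.4529 degrees


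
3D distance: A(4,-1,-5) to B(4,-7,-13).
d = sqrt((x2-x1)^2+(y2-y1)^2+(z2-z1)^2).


dx=0, dy=-6, dz=-8
d = sqrt(0+36+64) = sqrt(100) = 10.0000

10.0000


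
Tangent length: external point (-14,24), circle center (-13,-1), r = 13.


d = sqrt((-14+ 13)^2 + (24+ 1)^2) = sqrt(1+625) = 25.0200
L = sqrt(626.0000 - 169) = sqrt(457.0000) = 21.3776

21.3776


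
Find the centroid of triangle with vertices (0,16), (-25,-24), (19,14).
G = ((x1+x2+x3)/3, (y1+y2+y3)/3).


Gx = (0- 25+19)/3 = -6/3 = -2.0000
Gy = (16- 24+14)/3 = 6/3 = 2.0000

G = (-2.0000, 2.0000)


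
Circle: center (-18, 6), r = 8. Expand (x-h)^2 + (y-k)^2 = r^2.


(x+ 18)^2 + (y-6)^2 = 8^2
D = -2h = 36, E = -2k = -12
F = h^2+k^2-r^2 = 324+36-64 = 296

x^2 + y^2 + 36x - 12y + 296 = 0


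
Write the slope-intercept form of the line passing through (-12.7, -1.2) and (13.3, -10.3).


m = (-9.1)/(26.0) = -0.3500
b = y1 - m*x1 = -1.2 - (-9.1*(-12.7))/(26.0) = -1.2 - 4.4450 = -5.6450

y = -0.3500x - 5.6450


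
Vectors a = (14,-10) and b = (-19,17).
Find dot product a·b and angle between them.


a·b = 14*(-19) - 10*17 = -266 - 170 = -436
|a| = sqrt(196+100) = 17.2047
|b| = sqrt(361+289) = 25.4951
cos(theta) = -436/(sqrt(296)*sqrt(650)) = -436/sqrt(192400) = -0.993994
theta = arccos(-436/sqrt(192400)) = 173.7175 degrees

a·b = -436, theta = 173.7175 deg


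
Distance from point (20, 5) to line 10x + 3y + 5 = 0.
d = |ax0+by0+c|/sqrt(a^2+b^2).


|10*20 + 3*5 + 5| = |220| = 220
sqrt(100 + 9) = sqrt(109) = 10.4403
d = 220/sqrt(109) = 21.0722

21.0722


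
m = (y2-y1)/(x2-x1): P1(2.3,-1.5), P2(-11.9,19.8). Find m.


dy = 19.8 + 1.5 = 21.3
dx = -11.9 - 2.3 = -14.2
m = 21.3/(-14.2) = -1.5000

m = -1.5000


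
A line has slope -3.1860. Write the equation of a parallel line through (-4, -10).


Parallel lines have equal slopes.
m2 = -3.1860
b2 = -10 + 3.1860*(-4) = -22.7440

y = -3.1860x - 22.7440


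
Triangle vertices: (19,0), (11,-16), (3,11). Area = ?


19*(-16-11) = -513
11*(11-0) = 121
3*(0+ 16) = 48
sum = -344
Area = |-344|/2 = 172.0000

172.0000 sq units


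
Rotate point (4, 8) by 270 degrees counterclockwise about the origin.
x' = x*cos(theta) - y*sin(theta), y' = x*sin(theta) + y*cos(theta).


cos(270) = 0, sin(270) = -1
x' = 4*0 - 8*(-1) = 8
y' = 4*(-1) + 8*0 = -4

(8, -4)


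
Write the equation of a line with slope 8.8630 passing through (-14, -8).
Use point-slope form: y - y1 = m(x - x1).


y + 8 = 8.8630(x + 14)
y = 8.8630x - 8 - 8.8630*(-14)
y = 8.8630x + 116.0820

y = 8.8630x + 116.0820


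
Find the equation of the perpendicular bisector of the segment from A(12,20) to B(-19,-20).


Midpoint = (-3.5, 0)
Slope of AB = dy/dx = -40/(-31) = 1.2903
Perp slope = -dx/dy = -31/40 = -0.7750
b = My - (perp slope)*Mx = 0 + (-31*(-3.5))/(-40) = 0 - 2.7125 = -2.7125

y = -0.7750x - 2.7125


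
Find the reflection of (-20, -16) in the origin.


Reflection rule for origin: (-x, -y)
(-20, -16) -> (20, 16)

(20, 16)


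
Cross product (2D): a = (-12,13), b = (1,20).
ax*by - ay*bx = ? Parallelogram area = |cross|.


cross = -12*20 - 13*1 = -240 - 13 = -253
Parallelogram area = |-253| = 253

cross = -253, parallelogram area = 253


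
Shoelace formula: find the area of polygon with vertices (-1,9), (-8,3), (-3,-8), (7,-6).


sum(xi*y_{i+1}) = -1*3 - 8*(-8) - 3*(-6) + 7*9 = 142
sum(yi*x_{i+1}) = 9*(-8) + 3*(-3) - 8*7 - 6*(-1) = -131
Area = |142 + 131|/2 = 273/2 = 136.5000

136.5000 sq units


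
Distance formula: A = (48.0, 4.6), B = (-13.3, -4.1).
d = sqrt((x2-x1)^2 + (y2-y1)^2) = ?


dx = -13.3 - 48.0 = -61.3
dy = -4.1 - 4.6 = -8.7
d = sqrt(3757.69 + 75.69) = sqrt(3833.38) = 61.9143

61.9143


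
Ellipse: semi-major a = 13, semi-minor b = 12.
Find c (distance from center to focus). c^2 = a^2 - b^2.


c^2 = 13^2 - 12^2 = 169 - 144 = 25
c = sqrt(25) = 5.0000

c = 5.0000


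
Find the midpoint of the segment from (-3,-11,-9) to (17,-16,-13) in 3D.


Mx = (-3+17)/2 = 7.0000
My = (-11- 16)/2 = -13.5000
Mz = (-9- 13)/2 = -11.0000

M = (7.0000, -13.5000, -11.0000)


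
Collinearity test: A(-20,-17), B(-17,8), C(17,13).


-20*(8-13) - 17*(13+ 17) + 17*(-17-8)
= 100 - 510 - 425 = -835

No, not collinear (determinant = -835)


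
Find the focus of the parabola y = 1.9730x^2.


a = 1.9730
4a = 7.8920
focus = (0, 1/7.8920) = (0, 0.1267)

Focus = (0, 0.1267)


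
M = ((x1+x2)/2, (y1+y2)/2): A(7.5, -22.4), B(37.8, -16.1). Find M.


Mx = (7.5 + 37.8)/2 = 45.3/2 = 22.6500
My = (-22.4 - 16.1)/2 = -38.5/2 = -19.2500

(22.6500, -19.2500)


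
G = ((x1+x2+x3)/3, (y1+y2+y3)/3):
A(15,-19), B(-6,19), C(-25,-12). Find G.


Gx = (15- 6- 25)/3 = -16/3 = -5.3333
Gy = (-19+19- 12)/3 = -12/3 = -4.0000

G = (-5.3333, -4.0000)


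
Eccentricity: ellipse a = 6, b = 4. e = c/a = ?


c = sqrt(36-16) = sqrt(20) = 4.4721
e = c/a = sqrt(20)/6 = 0.7454

e = 0.7454


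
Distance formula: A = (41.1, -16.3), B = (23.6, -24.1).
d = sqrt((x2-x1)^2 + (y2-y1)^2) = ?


dx = 23.6 - 41.1 = -17.5
dy = -24.1 + 16.3 = -7.8
d = sqrt(306.25 + 60.84) = sqrt(367.09) = 19.1596

19.1596


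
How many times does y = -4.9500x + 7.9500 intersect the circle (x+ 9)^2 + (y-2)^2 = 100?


Substitute y = -4.9500x + 7.9500: (x+ 9)^2 + (-4.9500x+7.9500-2)^2 = 100
Expand to Ax^2 + Bx + C = 0, where b-k = 5.95
A = 1+m^2 = 25.5025
B = 2(m(b-k) - h) = 2(-4.9500*5.95 + 9) = -40.905
C = h^2 + (b-k)^2 - r^2 = 81 + 35.4025 - 100 = 16.4025
disc = B^2-4AC = 1673.2190 - 1673.2190 = 0
disc = 0

1 intersection point (tangent)


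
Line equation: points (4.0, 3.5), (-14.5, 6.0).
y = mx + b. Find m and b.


m = (2.5)/(-18.5) = -0.1351
b = y1 - m*x1 = 3.5 - (2.5*4.0)/(-18.5) = 3.5 + 0.5405 = 4.0405

y = -0.1351x + 4.0405


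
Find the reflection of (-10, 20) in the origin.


Reflection rule for origin: (-x, -y)
(-10, 20) -> (10, -20)

(10, -20)


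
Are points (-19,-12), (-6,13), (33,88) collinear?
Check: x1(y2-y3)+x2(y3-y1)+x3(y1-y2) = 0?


-19*(13-88) - 6*(88+ 12) + 33*(-12-13)
= 1425 - 600 - 825 = 0

Yes, collinear (determinant = 0)


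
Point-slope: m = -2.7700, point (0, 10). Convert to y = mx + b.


y - 10 = -2.7700(x - 0)
y = -2.7700x + 10 + 2.7700*0
y = -2.7700x + 10.0000

y = -2.7700x + 10.0000


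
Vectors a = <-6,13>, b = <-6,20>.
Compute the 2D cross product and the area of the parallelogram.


cross = -6*20 - 13*(-6) = -120 + 78 = -42
Parallelogram area = |-42| = 42

cross = -42, parallelogram area = 42


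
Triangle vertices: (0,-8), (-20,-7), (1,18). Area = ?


0*(-7-18) = 0
-20*(18+ 8) = -520
1*(-8+ 7) = -1
sum = -521
Area = |-521|/2 = 260.5000

260.5000 sq units


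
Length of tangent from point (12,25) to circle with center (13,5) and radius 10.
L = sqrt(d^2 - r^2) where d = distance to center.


d = sqrt((12-13)^2 + (25-5)^2) = sqrt(1+400) = 20.0250
L = sqrt(401.0000 - 100) = sqrt(301.0000) = 17.3494

17.3494


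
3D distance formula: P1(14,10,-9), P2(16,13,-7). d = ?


dx=2, dy=3, dz=2
d = sqrt(4+9+4) = sqrt(17) = 4.1231

4.1231


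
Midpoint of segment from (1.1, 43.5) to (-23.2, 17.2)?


Mx = (1.1 - 23.2)/2 = -22.1/2 = -11.0500
My = (43.5 + 17.2)/2 = 60.7/2 = 30.3500

(-11.0500, 30.3500)


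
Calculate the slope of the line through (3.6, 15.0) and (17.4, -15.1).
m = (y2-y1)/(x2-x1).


dy = -15.1 - 15.0 = -30.1
dx = 17.4 - 3.6 = 13.8
m = -30.1/13.8 = -2.1812

m = -2.1812


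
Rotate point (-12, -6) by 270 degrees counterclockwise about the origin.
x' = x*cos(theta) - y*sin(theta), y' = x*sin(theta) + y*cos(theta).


cos(270) = 0, sin(270) = -1
x' = -12*0 + 6*(-1) = -6
y' = -12*(-1) - 6*0 = 12

(-6, 12)


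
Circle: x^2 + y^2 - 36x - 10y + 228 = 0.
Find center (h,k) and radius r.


h = -D/2 = 36/2 = 18
k = -E/2 = 10/2 = 5
r^2 = h^2 + k^2 - F = 324 + 25 - 228 = 121
r = 11

Center (18, 5), radius = 11


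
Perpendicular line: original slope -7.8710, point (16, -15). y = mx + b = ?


Perpendicular slope = -1/m1 = -1/(-7.8710) = 0.1270
b2 = y0 - m2*x0 = -15 + 16/(-7.8710) = -15 - 2.0328 = -17.0328

y = 0.1270x - 17.0328


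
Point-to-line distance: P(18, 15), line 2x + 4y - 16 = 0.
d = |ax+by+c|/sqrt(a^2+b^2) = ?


|2*18 + 4*15 - 16| = |80| = 80
sqrt(4 + 16) = sqrt(20) = 4.4721
d = 80/sqrt(20) = 17.8885

17.8885


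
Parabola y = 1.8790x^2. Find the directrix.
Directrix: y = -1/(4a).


a = 1.8790
1/(4a) = 0.1330
directrix: y = -0.1330 = -0.1330

y = -0.1330


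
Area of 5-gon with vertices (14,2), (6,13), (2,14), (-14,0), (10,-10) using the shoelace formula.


sum(xi*y_{i+1}) = 14*13 + 6*14 + 2*0 - 14*(-10) + 10*2 = 426
sum(yi*x_{i+1}) = 2*6 + 13*2 + 14*(-14) + 0*10 - 10*14 = -298
Area = |426 + 298|/2 = 724/2 = 362.0000

362.0000 sq units


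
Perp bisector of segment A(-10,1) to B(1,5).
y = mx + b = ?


Midpoint = (-4.5, 3)
Slope of AB = dy/dx = 4/11 = 0.3636
Perp slope = -dx/dy = -11/4 = -2.7500
b = My - (perp slope)*Mx = 3 + (11*(-4.5))/4 = 3 - 12.3750 = -9.3750

y = -2.7500x - 9.3750


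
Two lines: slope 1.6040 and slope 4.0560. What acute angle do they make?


m1-m2 = -2.452
1+m1*m2 = 7.505824
tan(theta) = |-2.452/7.505824| = 0.326680
theta = arctan(|-2.452/7.505824|) = 18.0912 degrees (acute angle)

18.0912 degrees


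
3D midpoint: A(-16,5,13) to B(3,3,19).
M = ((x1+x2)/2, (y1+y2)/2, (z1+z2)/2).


Mx = (-16+3)/2 = -6.5000
My = (5+3)/2 = 4.0000
Mz = (13+19)/2 = 16.0000

M = (-6.5000, 4.0000, 16.0000)


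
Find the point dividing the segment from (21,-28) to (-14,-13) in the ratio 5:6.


Px = (5*(-14) + 6*21)/11 = 56/11 = 5.0909
Py = (5*(-13) + 6*(-28))/11 = -233/11 = -21.1818

P = (5.0909, -21.1818)


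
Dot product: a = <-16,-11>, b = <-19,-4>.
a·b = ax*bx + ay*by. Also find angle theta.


a·b = -16*(-19) - 11*(-4) = 304 + 44 = 348
|a| = sqrt(256+121) = 19.4165
|b| = sqrt(361+16) = 19.4165
cos(theta) = 348/(sqrt(377)*sqrt(377)) = 348/sqrt(142129) = 0.923077
theta = arccos(348/sqrt(142129)) = 22.6199 degrees

a·b = 348, theta = 22.6199 deg


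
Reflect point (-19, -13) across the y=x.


Reflection rule for y=x: (y, x)
(-19, -13) -> (-13, -19)

(-13, -19)


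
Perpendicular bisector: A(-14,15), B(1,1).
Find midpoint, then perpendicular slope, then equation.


Midpoint = (-6.5, 8)
Slope of AB = dy/dx = -14/15 = -0.9333
Perp slope = -dx/dy = 15/14 = 1.0714
b = My - (perp slope)*Mx = 8 + (15*(-6.5))/(-14) = 8 + 6.9643 = 14.9643

y = 1.0714x + 14.9643


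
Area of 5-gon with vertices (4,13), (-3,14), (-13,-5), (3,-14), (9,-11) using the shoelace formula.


sum(xi*y_{i+1}) = 4*14 - 3*(-5) - 13*(-14) + 3*(-11) + 9*13 = 337
sum(yi*x_{i+1}) = 13*(-3) + 14*(-13) - 5*3 - 14*9 - 11*4 = -406
Area = |337 + 406|/2 = 743/2 = 371.5000

371.5000 sq units


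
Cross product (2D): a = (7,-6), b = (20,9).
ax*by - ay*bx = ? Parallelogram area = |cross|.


cross = 7*9 + 6*20 = 63 + 120 = 183
Parallelogram area = |183| = 183

cross = 183, parallelogram area = 183


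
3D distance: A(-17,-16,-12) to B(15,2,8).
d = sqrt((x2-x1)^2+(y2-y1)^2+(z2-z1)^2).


dx=32, dy=18, dz=20
d = sqrt(1024+324+400) = sqrt(1748) = 41.8091

41.8091


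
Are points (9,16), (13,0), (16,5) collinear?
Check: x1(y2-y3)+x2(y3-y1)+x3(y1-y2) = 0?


9*(0-5) + 13*(5-16) + 16*(16-0)
= -45 - 143 + 256 = 68

No, not collinear (determinant = 68)


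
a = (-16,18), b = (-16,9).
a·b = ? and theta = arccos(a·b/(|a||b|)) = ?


a·b = -16*(-16) + 18*9 = 256 + 162 = 418
|a| = sqrt(256+324) = 24.0832
|b| = sqrt(256+81) = 18.3576
cos(theta) = 418/(sqrt(580)*sqrt(337)) = 418/sqrt(195460) = 0.945469
theta = arccos(418/sqrt(195460)) = 19.0087 degrees

a·b = 418, theta = 19.0087 deg


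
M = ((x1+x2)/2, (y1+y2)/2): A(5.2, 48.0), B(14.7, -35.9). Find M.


Mx = (5.2 + 14.7)/2 = 19.9/2 = 9.9500
My = (48.0 - 35.9)/2 = 12.1/2 = 6.0500

(9.9500, 6.0500)


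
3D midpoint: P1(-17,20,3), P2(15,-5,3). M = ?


Mx = (-17+15)/2 = -1.0000
My = (20- 5)/2 = 7.5000
Mz = (3+3)/2 = 3.0000

M = (-1.0000, 7.5000, 3.0000)


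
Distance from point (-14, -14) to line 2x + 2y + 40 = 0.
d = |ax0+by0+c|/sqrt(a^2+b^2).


|2*(-14) + 2*(-14) + 40| = |-16| = 16
sqrt(4 + 4) = sqrt(8) = 2.8284
d = 16/sqrt(8) = 5.6569

5.6569


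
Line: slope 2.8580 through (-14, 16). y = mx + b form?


y - 16 = 2.8580(x + 14)
y = 2.8580x + 16 - 2.8580*(-14)
y = 2.8580x + 56.0120

y = 2.8580x + 56.0120


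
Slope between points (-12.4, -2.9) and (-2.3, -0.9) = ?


dy = -0.9 + 2.9 = 2.0
dx = -2.3 + 12.4 = 10.1
m = 2.0/10.1 = 0.1980

m = 0.1980


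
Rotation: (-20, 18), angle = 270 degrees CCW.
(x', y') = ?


cos(270) = 0, sin(270) = -1
x' = -20*0 - 18*(-1) = 18
y' = -20*(-1) + 18*0 = 20

(18, 20)


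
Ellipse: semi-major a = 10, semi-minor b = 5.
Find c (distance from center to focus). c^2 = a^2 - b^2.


c^2 = 10^2 - 5^2 = 100 - 25 = 75
c = sqrt(75) = 8.6603

c = 8.6603


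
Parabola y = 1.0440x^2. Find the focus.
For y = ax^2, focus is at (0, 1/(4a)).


a = 1.0440
4a = 4.1760
focus = (0, 1/4.1760) = (0, 0.2395)

Focus = (0, 0.2395)


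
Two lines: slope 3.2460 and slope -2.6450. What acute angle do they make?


m1-m2 = 5.891
1+m1*m2 = -7.58567
tan(theta) = |5.891/(-7.58567)| = 0.776596
theta = arctan(|5.891/(-7.58567)|) = 37.8328 degrees (acute angle)

37.8328 degrees


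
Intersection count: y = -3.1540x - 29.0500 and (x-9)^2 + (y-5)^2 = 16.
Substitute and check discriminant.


Substitute y = -3.1540x - 29.0500: (x-9)^2 + (-3.1540x- 29.0500-5)^2 = 16
Expand to Ax^2 + Bx + C = 0, where b-k = -34.05
A = 1+m^2 = 10.947716
B = 2(m(b-k) - h) = 2(-3.1540*(-34.05) - 9) = 196.7874
C = h^2 + (b-k)^2 - r^2 = 81 + 1159.4025 - 16 = 1224.4025
disc = B^2-4AC = 38725.2808 - 53617.6434 = -14892.3626
disc < 0

0 intersection points


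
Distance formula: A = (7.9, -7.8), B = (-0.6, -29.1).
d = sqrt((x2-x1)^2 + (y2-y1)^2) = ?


dx = -0.6 - 7.9 = -8.5
dy = -29.1 + 7.8 = -21.3
d = sqrt(72.25 + 453.69) = sqrt(525.94) = 22.9334

22.9334


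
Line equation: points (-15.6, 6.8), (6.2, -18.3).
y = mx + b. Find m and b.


m = (-25.1)/(21.8) = -1.1514
b = y1 - m*x1 = 6.8 - (-25.1*(-15.6))/(21.8) = 6.8 - 17.9615 = -11.1615

y = -1.1514x - 11.1615


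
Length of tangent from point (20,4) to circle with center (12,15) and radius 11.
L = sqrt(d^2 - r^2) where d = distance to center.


d = sqrt((20-12)^2 + (4-15)^2) = sqrt(64+121) = 13.6015
L = sqrt(185.0000 - 121) = sqrt(64.0000) = 8.0000

8.0000


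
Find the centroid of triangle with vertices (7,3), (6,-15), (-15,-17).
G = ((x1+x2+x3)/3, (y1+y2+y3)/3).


Gx = (7+6- 15)/3 = -2/3 = -0.6667
Gy = (3- 15- 17)/3 = -29/3 = -9.6667

G = (-0.6667, -9.6667)


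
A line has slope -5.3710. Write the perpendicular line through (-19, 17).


Perpendicular slope = -1/m1 = -1/(-5.3710) = 0.1862
b2 = y0 - m2*x0 = 17 - 19/(-5.3710) = 17 + 3.5375 = 20.5375

y = 0.1862x + 20.5375


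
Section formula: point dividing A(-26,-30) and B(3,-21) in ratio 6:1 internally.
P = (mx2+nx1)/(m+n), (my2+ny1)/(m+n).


Px = (6*3 + 1*(-26))/7 = -8/7 = -1.1429
Py = (6*(-21) + 1*(-30))/7 = -156/7 = -22.2857

P = (-1.1429, -22.2857)


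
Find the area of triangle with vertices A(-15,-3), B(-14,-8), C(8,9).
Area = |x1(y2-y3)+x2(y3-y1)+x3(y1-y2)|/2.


-15*(-8-9) = 255
-14*(9+ 3) = -168
8*(-3+ 8) = 40
sum = 127
Area = |127|/2 = 63.5000

63.5000 sq units


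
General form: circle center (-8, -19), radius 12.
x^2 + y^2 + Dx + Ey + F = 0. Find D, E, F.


(x+ 8)^2 + (y+ 19)^2 = 12^2
D = -2h = 16, E = -2k = 38
F = h^2+k^2-r^2 = 64+361-144 = 281

D = 16, E = 38, F = 281


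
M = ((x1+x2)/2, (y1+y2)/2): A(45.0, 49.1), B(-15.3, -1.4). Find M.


Mx = (45.0 - 15.3)/2 = 29.7/2 = 14.8500
My = (49.1 - 1.4)/2 = 47.7/2 = 23.8500

(14.8500, 23.8500)


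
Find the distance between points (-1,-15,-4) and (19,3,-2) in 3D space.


dx=20, dy=18, dz=2
d = sqrt(400+324+4) = sqrt(728) = 26.9815

26.9815


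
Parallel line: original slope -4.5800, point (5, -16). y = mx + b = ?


Parallel lines have equal slopes.
m2 = -4.5800
b2 = -16 + 4.5800*5 = 6.9000

y = -4.5800x + 6.9000


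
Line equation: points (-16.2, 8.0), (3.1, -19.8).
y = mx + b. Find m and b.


m = (-27.8)/(19.3) = -1.4404
b = y1 - m*x1 = 8.0 - (-27.8*(-16.2))/(19.3) = 8.0 - 23.3347 = -15.3347

y = -1.4404x - 15.3347


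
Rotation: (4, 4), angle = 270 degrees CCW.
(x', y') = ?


cos(270) = 0, sin(270) = -1
x' = 4*0 - 4*(-1) = 4
y' = 4*(-1) + 4*0 = -4

(4, -4)


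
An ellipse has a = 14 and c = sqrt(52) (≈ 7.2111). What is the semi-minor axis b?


b^2 = 14^2 - (sqrt(52))^2 = 196 - 52 = 144
b = sqrt(144) = 12

b = 12


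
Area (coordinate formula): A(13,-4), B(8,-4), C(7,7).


13*(-4-7) = -143
8*(7+ 4) = 88
7*(-4+ 4) = 0
sum = -55
Area = |-55|/2 = 27.5000

27.5000 sq units


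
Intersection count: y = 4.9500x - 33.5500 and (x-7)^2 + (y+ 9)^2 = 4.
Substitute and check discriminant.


Substitute y = 4.9500x - 33.5500: (x-7)^2 + (4.9500x- 33.5500+ 9)^2 = 4
Expand to Ax^2 + Bx + C = 0, where b-k = -24.55
A = 1+m^2 = 25.5025
B = 2(m(b-k) - h) = 2(4.9500*(-24.55) - 7) = -257.045
C = h^2 + (b-k)^2 - r^2 = 49 + 602.7025 - 4 = 647.7025
disc = B^2-4AC = 66072.1320 - 66072.1320 = 0
disc = 0

1 intersection point (tangent)


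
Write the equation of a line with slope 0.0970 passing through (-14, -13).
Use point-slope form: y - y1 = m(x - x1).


y + 13 = 0.0970(x + 14)
y = 0.0970x - 13 - 0.0970*(-14)
y = 0.0970x - 11.6420

y = 0.0970x - 11.6420


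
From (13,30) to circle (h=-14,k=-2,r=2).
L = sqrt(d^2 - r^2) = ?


d = sqrt((13+ 14)^2 + (30+ 2)^2) = sqrt(729+1024) = 41.8688
L = sqrt(1753.0000 - 4) = sqrt(1749.0000) = 41.8210

41.8210


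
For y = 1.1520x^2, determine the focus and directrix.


a = 1.1520
1/(4a) = 0.2170
Focus = (0, 0.2170)
Directrix: y = -0.2170

Focus = (0, 0.2170), Directrix: y = -0.2170


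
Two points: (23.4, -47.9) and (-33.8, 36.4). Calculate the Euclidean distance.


dx = -33.8 - 23.4 = -57.2
dy = 36.4 + 47.9 = 84.3
d = sqrt(3271.84 + 7106.49) = sqrt(10378.33) = 101.8741

101.8741


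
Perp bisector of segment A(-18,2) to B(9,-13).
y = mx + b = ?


Midpoint = (-4.5, -5.5)
Slope of AB = dy/dx = -15/27 = -0.5556
Perp slope = -dx/dy = 27/15 = 1.8000
b = My - (perp slope)*Mx = -5.5 + (27*(-4.5))/(-15) = -5.5 + 8.1000 = 2.6000

y = 1.8000x + 2.6000


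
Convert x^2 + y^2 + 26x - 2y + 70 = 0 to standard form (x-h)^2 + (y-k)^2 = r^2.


h = -D/2 = -26/2 = -13
k = -E/2 = 2/2 = 1
r^2 = h^2 + k^2 - F = 169 + 1 - 70 = 100
r = 10

Center (-13, 1), radius = 10


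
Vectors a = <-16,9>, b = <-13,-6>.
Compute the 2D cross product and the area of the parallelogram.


cross = -16*(-6) - 9*(-13) = 96 + 117 = 213
Parallelogram area = |213| = 213

cross = 213, parallelogram area = 213


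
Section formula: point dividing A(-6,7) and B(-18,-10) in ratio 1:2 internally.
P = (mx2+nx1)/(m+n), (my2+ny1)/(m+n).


Px = (1*(-18) + 2*(-6))/3 = -30/3 = -10.0000
Py = (1*(-10) + 2*7)/3 = 4/3 = 1.3333

P = (-10.0000, 1.3333)


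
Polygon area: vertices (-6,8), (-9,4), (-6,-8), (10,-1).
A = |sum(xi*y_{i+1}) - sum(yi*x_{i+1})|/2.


sum(xi*y_{i+1}) = -6*4 - 9*(-8) - 6*(-1) + 10*8 = 134
sum(yi*x_{i+1}) = 8*(-9) + 4*(-6) - 8*10 - 1*(-6) = -170
Area = |134 + 170|/2 = 304/2 = 152.0000

152.0000 sq units


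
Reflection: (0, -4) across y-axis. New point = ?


Reflection rule for y-axis: (-x, y)
(0, -4) -> (0, -4)

(0, -4)


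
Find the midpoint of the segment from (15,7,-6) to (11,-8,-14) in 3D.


Mx = (15+11)/2 = 13.0000
My = (7- 8)/2 = -0.5000
Mz = (-6- 14)/2 = -10.0000

M = (13.0000, -0.5000, -10.0000)


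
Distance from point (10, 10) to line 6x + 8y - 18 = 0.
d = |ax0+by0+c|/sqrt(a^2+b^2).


|6*10 + 8*10 - 18| = |122| = 122
sqrt(36 + 64) = sqrt(100) = 10.0000
d = 122/sqrt(100) = 12.2000

12.2000


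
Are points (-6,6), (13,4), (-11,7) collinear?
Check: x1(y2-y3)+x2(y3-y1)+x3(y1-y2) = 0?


-6*(4-7) + 13*(7-6) - 11*(6-4)
= 18 + 13 - 22 = 9

No, not collinear (determinant = 9)


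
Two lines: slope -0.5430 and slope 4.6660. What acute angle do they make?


m1-m2 = -5.209
1+m1*m2 = -1.533638
tan(theta) = |-5.209/(-1.533638)| = 3.396499
theta = arctan(|-5.209/(-1.533638)|) = 73.5945 degrees (acute angle)

73.5945 degrees


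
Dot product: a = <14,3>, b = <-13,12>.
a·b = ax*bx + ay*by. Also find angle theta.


a·b = 14*(-13) + 3*12 = -182 + 36 = -146
|a| = sqrt(196+9) = 14.3178
|b| = sqrt(169+144) = 17.6918
cos(theta) = -146/(sqrt(205)*sqrt(313)) = -146/sqrt(64165) = -0.576373
theta = arccos(-146/sqrt(64165)) = 125.1959 degrees

a·b = -146, theta = 125.1959 deg


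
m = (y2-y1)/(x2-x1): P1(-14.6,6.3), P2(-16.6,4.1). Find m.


dy = 4.1 - 6.3 = -2.2
dx = -16.6 + 14.6 = -2
m = -2.2/(-2) = 1.1000

m = 1.1000


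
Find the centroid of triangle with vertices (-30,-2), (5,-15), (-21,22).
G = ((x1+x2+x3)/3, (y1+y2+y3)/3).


Gx = (-30+5- 21)/3 = -46/3 = -15.3333
Gy = (-2- 15+22)/3 = 5/3 = 1.6667

G = (-15.3333, 1.6667)


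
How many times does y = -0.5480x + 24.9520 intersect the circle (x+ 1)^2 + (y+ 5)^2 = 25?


Substitute y = -0.5480x + 24.9520: (x+ 1)^2 + (-0.5480x+24.9520+ 5)^2 = 25
Expand to Ax^2 + Bx + C = 0, where b-k = 29.952
A = 1+m^2 = 1.300304
B = 2(m(b-k) - h) = 2(-0.5480*29.952 + 1) = -30.827392
C = h^2 + (b-k)^2 - r^2 = 1 + 897.122304 - 25 = 873.122304
disc = B^2-4AC = 950.3281 - 4541.2977 = -3590.9696
disc < 0

0 intersection points


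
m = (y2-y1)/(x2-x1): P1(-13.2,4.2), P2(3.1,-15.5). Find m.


dy = -15.5 - 4.2 = -19.7
dx = 3.1 + 13.2 = 16.3
m = -19.7/16.3 = -1.2086

m = -1.2086


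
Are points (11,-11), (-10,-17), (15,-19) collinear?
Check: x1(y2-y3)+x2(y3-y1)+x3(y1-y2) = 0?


11*(-17+ 19) - 10*(-19+ 11) + 15*(-11+ 17)
= 22 + 80 + 90 = 192

No, not collinear (determinant = 192)


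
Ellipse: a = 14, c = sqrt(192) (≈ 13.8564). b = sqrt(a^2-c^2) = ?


b^2 = 14^2 - (sqrt(192))^2 = 196 - 192 = 4
b = sqrt(4) = 2

b = 2


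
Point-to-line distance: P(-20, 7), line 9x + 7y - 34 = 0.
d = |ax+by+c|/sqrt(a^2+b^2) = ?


|9*(-20) + 7*7 - 34| = |-165| = 165
sqrt(81 + 49) = sqrt(130) = 11.4018
d = 165/sqrt(130) = 14.4715

14.4715


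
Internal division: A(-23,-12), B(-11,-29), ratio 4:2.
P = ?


Px = (4*(-11) + 2*(-23))/6 = -90/6 = -15.0000
Py = (4*(-29) + 2*(-12))/6 = -140/6 = -23.3333

P = (-15.0000, -23.3333)


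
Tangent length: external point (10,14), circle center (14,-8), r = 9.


d = sqrt((10-14)^2 + (14+ 8)^2) = sqrt(16+484) = 22.3607
L = sqrt(500.0000 - 81) = sqrt(419.0000) = 20.4695

20.4695


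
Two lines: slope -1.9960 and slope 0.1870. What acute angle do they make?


m1-m2 = -2.183
1+m1*m2 = 0.626748
tan(theta) = |-2.183/0.626748| = 3.483059
theta = arctan(|-2.183/0.626748|) = 73.9810 degrees (acute angle)

73.9810 degrees


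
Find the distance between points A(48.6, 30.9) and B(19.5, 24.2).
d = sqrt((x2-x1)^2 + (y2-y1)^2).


dx = 19.5 - 48.6 = -29.1
dy = 24.2 - 30.9 = -6.7
d = sqrt(846.81 + 44.89) = sqrt(891.7) = 29.8613

29.8613


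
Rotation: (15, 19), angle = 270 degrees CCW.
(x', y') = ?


cos(270) = 0, sin(270) = -1
x' = 15*0 - 19*(-1) = 19
y' = 15*(-1) + 19*0 = -15

(19, -15)


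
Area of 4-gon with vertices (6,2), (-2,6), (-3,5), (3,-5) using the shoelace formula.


sum(xi*y_{i+1}) = 6*6 - 2*5 - 3*(-5) + 3*2 = 47
sum(yi*x_{i+1}) = 2*(-2) + 6*(-3) + 5*3 - 5*6 = -37
Area = |47 + 37|/2 = 84/2 = 42.0000

42.0000 sq units


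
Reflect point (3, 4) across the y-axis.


Reflection rule for y-axis: (-x, y)
(3, 4) -> (-3, 4)

(-3, 4)


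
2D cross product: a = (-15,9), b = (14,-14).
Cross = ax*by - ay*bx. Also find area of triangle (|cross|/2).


cross = -15*(-14) - 9*14 = 210 - 126 = 84
Triangle area = |84|/2 = 84/2 = 42.0000

cross = 84, triangle area = 42.0000


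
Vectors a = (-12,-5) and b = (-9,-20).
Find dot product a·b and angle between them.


a·b = -12*(-9) - 5*(-20) = 108 + 100 = 208
|a| = sqrt(144+25) = 13.0000
|b| = sqrt(81+400) = 21.9317
cos(theta) = 208/(sqrt(169)*sqrt(481)) = 208/sqrt(81289) = 0.729537
theta = arccos(208/sqrt(81289)) = 43.1524 degrees

a·b = 208, theta = 43.1524 deg


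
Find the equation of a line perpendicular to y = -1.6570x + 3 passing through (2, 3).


Perpendicular slope = -1/m1 = -1/(-1.6570) = 0.6035
b2 = y0 - m2*x0 = 3 + 2/(-1.6570) = 3 - 1.2070 = 1.7930

y = 0.6035x + 1.7930


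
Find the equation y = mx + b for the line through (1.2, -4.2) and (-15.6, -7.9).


m = (-3.7)/(-16.8) = 0.2202
b = y1 - m*x1 = -4.2 - (-3.7*1.2)/(-16.8) = -4.2 - 0.2643 = -4.4643

y = 0.2202x - 4.4643


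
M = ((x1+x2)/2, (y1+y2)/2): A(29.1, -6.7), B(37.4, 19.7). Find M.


Mx = (29.1 + 37.4)/2 = 66.5/2 = 33.2500
My = (-6.7 + 19.7)/2 = 13.0/2 = 6.5000

(33.2500, 6.5000)


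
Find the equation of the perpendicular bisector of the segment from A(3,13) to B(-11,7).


Midpoint = (-4, 10)
Slope of AB = dy/dx = -6/(-14) = 0.4286
Perp slope = -dx/dy = -14/6 = -2.3333
b = My - (perp slope)*Mx = 10 + (-14*(-4))/(-6) = 10 - 9.3333 = 0.6667

y = -2.3333x + 0.6667


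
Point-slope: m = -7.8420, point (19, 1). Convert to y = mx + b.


y - 1 = -7.8420(x - 19)
y = -7.8420x + 1 + 7.8420*19
y = -7.8420x + 149.9980

y = -7.8420x + 149.9980


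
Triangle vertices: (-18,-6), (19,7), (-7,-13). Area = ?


-18*(7+ 13) = -360
19*(-13+ 6) = -133
-7*(-6-7) = 91
sum = -402
Area = |-402|/2 = 201.0000

201.0000 sq units


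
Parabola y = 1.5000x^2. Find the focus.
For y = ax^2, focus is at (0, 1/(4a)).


a = 1.5000
4a = 6.0000
focus = (0, 1/6.0000) = (0, 0.1667)

Focus = (0, 0.1667)


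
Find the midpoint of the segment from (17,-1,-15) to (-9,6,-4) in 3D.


Mx = (17- 9)/2 = 4.0000
My = (-1+6)/2 = 2.5000
Mz = (-15- 4)/2 = -9.5000

M = (4.0000, 2.5000, -9.5000)


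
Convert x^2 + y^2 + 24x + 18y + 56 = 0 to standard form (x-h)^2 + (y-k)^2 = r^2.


h = -D/2 = -24/2 = -12
k = -E/2 = -18/2 = -9
r^2 = h^2 + k^2 - F = 144 + 81 - 56 = 169
r = 13

Center (-12, -9), radius = 13


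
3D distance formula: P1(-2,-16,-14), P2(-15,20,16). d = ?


dx=-13, dy=36, dz=30
d = sqrt(169+1296+900) = sqrt(2365) = 48.6313

48.6313


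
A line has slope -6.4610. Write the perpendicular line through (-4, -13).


Perpendicular slope = -1/m1 = -1/(-6.4610) = 0.1548
b2 = y0 - m2*x0 = -13 - 4/(-6.4610) = -13 + 0.6191 = -12.3809

y = 0.1548x - 12.3809


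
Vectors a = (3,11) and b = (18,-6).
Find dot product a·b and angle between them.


a·b = 3*18 + 11*(-6) = 54 - 66 = -12
|a| = sqrt(9+121) = 11.4018
|b| = sqrt(324+36) = 18.9737
cos(theta) = -12/(sqrt(130)*sqrt(360)) = -12/sqrt(46800) = -0.055470
theta = arccos(-12/sqrt(46800)) = 93.1798 degrees

a·b = -12, theta = 93.1798 deg


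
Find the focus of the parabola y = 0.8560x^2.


a = 0.8560
4a = 3.4240
focus = (0, 1/3.4240) = (0, 0.2921)

Focus = (0, 0.2921)


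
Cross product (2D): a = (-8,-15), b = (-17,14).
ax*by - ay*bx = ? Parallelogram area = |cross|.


cross = -8*14 + 15*(-17) = -112 - 255 = -367
Parallelogram area = |-367| = 367

cross = -367, parallelogram area = 367


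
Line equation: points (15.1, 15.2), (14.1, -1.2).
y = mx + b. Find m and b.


m = (-16.4)/(-1.0) = 16.4000
b = y1 - m*x1 = 15.2 - (-16.4*15.1)/(-1.0) = 15.2 - 247.6400 = -232.4400

y = 16.4000x - 232.4400


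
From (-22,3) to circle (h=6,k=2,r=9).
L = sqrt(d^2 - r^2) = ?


d = sqrt((-22-6)^2 + (3-2)^2) = sqrt(784+1) = 28.0179
L = sqrt(785.0000 - 81) = sqrt(704.0000) = 26.5330

26.5330


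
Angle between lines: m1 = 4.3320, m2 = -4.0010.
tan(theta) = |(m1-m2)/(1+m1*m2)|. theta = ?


m1-m2 = 8.333
1+m1*m2 = -16.332332
tan(theta) = |8.333/(-16.332332)| = 0.510215
theta = arctan(|8.333/(-16.332332)|) = 27.0314 degrees (acute angle)

27.0314 degrees
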